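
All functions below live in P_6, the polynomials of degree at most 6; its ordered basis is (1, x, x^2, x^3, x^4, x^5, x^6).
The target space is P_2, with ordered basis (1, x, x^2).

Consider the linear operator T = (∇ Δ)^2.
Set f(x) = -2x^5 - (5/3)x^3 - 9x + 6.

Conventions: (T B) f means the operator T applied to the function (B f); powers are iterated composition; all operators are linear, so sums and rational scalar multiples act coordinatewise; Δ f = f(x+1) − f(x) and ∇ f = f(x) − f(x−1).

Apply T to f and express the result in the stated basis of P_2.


Δ f = -10x^4 - 20x^3 - 25x^2 - 15x - 38/3
∇ Δ f = -40x^3 - 30x
Δ (∇ Δ) f = -120x^2 - 120x - 70
∇ Δ (∇ Δ) f = -240x

the result is g(x) = -240x


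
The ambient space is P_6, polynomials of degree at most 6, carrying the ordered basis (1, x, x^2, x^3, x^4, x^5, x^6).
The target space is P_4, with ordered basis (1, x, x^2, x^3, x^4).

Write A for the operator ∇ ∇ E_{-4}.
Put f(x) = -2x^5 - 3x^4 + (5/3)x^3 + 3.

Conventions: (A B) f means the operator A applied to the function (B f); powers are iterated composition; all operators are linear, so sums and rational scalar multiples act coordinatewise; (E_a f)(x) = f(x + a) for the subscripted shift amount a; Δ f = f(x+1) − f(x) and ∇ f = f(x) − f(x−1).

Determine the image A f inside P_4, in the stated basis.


the result is g(x) = -40x^3 + 564x^2 - 2650x + 4144

E_{-4} f = -2x^5 + 37x^4 - (811/3)x^3 + 972x^2 - 1712x + 3529/3
∇ E_{-4} f = -10x^4 + 168x^3 - 1053x^2 + 2913x - 8980/3
∇ (∇ E_{-4}) f = -40x^3 + 564x^2 - 2650x + 4144


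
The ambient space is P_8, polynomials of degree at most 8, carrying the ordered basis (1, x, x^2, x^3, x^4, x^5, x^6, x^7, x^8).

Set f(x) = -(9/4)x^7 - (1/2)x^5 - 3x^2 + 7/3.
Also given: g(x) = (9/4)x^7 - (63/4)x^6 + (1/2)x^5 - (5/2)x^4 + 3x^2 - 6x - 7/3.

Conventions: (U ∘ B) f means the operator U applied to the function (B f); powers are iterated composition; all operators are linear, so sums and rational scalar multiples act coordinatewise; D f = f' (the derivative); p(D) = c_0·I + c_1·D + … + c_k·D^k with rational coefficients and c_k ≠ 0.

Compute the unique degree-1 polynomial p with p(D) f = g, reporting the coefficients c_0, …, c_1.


D^0 f = -(9/4)x^7 - (1/2)x^5 - 3x^2 + 7/3
D^1 f = -(63/4)x^6 - (5/2)x^4 - 6x
matching coefficients of g against c_0 f + c_1 Df + … from the top degree down determines the c_i
solution: c_0 = -1, c_1 = 1

p(D) = -I + D, i.e. c_0 = -1, c_1 = 1


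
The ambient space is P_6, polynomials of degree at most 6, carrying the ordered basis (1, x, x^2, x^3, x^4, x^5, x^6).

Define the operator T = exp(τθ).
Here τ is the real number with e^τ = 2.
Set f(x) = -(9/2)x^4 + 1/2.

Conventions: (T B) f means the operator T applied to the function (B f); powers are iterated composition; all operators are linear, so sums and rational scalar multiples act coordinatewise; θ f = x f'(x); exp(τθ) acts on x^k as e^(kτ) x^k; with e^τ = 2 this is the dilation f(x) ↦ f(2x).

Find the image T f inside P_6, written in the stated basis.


the result is g(x) = -72x^4 + 1/2

exp(τθ) x^k = e^(kτ) x^k; with e^τ = 2 this sends x^k to 2^k x^k
x^4 ↦ 16 x^4
applying this coordinatewise to f: exp(τθ) f = -72x^4 + 1/2


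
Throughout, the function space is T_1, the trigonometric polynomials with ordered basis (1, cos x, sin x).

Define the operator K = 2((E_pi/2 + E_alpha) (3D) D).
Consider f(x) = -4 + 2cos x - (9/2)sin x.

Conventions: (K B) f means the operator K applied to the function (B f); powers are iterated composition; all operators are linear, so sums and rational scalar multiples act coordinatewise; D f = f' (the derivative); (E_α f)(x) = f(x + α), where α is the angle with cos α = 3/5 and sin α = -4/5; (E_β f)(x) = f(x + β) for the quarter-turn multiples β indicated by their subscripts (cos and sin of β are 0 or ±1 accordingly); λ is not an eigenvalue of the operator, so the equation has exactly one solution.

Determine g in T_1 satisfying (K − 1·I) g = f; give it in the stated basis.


write g with unknown coordinates in the stated basis and equate coefficients in (K − 1·I) g = f
solving from the highest basis element down gives g = 4 - (73/113)cos x + (183/226)sin x
check: K g = (153/113)cos x - (417/113)sin x
so K g − 1·g = -4 + 2cos x - (9/2)sin x = f ✓

the result is g(x) = 4 - (73/113)cos x + (183/226)sin x


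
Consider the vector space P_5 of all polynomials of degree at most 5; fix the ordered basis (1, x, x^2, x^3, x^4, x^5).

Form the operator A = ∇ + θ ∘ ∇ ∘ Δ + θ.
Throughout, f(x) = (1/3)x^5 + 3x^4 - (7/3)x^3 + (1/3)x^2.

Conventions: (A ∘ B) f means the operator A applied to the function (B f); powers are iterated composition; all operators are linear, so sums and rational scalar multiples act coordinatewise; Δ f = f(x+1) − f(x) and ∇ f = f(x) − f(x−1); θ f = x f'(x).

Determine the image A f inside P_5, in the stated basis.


∇ f = (5/3)x^4 + (26/3)x^3 - (65/3)x^2 + 18x - 16/3
Δ f = (5/3)x^4 + (46/3)x^3 + (43/3)x^2 + (22/3)x + 4/3
∇ Δ f = (20/3)x^3 + 36x^2 - (32/3)x + 20/3
θ ∇ Δ f = 20x^3 + 72x^2 - (32/3)x
θ f = (5/3)x^5 + 12x^4 - 7x^3 + (2/3)x^2
(∇ + θ ∘ ∇ ∘ Δ + θ) f = (5/3)x^5 + (41/3)x^4 + (65/3)x^3 + 51x^2 + (22/3)x - 16/3

g(x) = (5/3)x^5 + (41/3)x^4 + (65/3)x^3 + 51x^2 + (22/3)x - 16/3


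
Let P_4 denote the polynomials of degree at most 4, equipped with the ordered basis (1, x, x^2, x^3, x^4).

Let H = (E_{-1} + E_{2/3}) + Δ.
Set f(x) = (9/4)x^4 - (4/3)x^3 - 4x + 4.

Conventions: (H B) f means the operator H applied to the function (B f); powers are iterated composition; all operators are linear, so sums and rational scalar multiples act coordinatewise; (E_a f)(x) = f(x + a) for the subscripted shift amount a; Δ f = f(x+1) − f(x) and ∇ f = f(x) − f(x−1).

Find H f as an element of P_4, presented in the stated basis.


E_{-1} f = (9/4)x^4 - (31/3)x^3 + (35/2)x^2 - 17x + 139/12
E_{2/3} f = (9/4)x^4 + (14/3)x^3 + (10/3)x^2 - (28/9)x + 112/81
(E_{-1} + E_{2/3}) f = (9/2)x^4 - (17/3)x^3 + (125/6)x^2 - (181/9)x + 4201/324
Δ f = 9x^3 + (19/2)x^2 + 5x - 37/12
((E_{-1} + E_{2/3}) + Δ) f = (9/2)x^4 + (10/3)x^3 + (91/3)x^2 - (136/9)x + 1601/162

the image equals g(x) = (9/2)x^4 + (10/3)x^3 + (91/3)x^2 - (136/9)x + 1601/162


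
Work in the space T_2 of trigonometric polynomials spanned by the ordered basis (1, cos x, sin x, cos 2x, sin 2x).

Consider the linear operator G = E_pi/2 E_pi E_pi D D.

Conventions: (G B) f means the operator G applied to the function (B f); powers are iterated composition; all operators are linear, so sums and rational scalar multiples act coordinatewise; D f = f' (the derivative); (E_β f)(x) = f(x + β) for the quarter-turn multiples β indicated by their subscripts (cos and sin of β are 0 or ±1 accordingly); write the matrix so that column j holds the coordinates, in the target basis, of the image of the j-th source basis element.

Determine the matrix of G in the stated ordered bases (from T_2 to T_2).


the matrix is [[0, 0, 0, 0, 0]; [0, 0, -1, 0, 0]; [0, 1, 0, 0, 0]; [0, 0, 0, 4, 0]; [0, 0, 0, 0, 4]] (rows listed top to bottom)

image of 1: 0
image of cos x: sin x
image of sin x: -cos x
image of cos 2x: 4cos 2x
image of sin 2x: 4sin 2x
each image's coordinates form column j of the matrix


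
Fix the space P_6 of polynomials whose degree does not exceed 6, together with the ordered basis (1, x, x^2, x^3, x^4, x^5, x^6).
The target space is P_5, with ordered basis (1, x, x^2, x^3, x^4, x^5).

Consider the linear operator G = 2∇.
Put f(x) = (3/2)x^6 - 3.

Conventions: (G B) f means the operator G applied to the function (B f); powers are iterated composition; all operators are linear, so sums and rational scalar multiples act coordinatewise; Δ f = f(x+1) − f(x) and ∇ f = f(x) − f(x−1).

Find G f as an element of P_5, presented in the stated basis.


the result is g(x) = 18x^5 - 45x^4 + 60x^3 - 45x^2 + 18x - 3

∇ f = 9x^5 - (45/2)x^4 + 30x^3 - (45/2)x^2 + 9x - 3/2
(2∇) f = 18x^5 - 45x^4 + 60x^3 - 45x^2 + 18x - 3


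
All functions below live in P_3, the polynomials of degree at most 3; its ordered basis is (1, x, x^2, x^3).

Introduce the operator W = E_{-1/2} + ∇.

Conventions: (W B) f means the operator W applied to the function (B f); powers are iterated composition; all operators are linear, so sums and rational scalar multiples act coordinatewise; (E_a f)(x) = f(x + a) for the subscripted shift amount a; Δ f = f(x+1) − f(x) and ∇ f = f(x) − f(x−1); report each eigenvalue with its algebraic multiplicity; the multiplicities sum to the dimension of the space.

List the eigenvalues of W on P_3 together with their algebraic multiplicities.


λ = 1 (multiplicity 4)

image of 1: 1
image of x: x + 1/2
image of x^2: x^2 + x - 3/4
image of x^3: x^3 + (3/2)x^2 - (9/4)x + 7/8
the matrix is upper triangular; its diagonal is (1, 1, 1, 1)
for a triangular matrix the eigenvalues are the diagonal entries, with algebraic multiplicity their repetition count


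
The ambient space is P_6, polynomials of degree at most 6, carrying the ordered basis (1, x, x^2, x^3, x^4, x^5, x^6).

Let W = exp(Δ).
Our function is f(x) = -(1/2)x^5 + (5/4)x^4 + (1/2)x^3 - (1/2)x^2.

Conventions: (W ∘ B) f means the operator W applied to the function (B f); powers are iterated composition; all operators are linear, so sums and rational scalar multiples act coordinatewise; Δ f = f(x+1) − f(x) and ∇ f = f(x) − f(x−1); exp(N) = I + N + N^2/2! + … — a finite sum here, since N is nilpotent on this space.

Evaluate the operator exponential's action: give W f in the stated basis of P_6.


g(x) = -(1/2)x^5 - (5/4)x^4 - (9/2)x^3 - 9x^2 - (21/2)x - 23/4

order-1 term: -(5/2)x^4 + 4x^2 + 3x + 3/4
order-2 term: -5x^3 - (15/2)x^2 - x + 9/4
order-3 term: -5x^2 - 10x - 9/2
order-4 term: -(5/2)x - 15/4
order-5 term: -1/2
the series for exp(Δ) f terminates at order 5
exp(Δ) f = -(1/2)x^5 - (5/4)x^4 - (9/2)x^3 - 9x^2 - (21/2)x - 23/4


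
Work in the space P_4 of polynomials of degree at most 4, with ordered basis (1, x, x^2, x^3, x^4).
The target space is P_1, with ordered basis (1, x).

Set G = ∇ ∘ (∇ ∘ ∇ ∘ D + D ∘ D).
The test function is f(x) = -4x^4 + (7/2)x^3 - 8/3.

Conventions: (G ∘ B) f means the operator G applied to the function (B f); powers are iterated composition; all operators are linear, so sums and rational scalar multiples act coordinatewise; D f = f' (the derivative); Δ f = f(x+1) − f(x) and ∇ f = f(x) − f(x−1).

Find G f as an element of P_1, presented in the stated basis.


g(x) = -96x - 27

D f = -16x^3 + (21/2)x^2
∇ D f = -48x^2 + 69x - 53/2
∇ ∇ D f = -96x + 117
D f = -16x^3 + (21/2)x^2
D D f = -48x^2 + 21x
(∇ ∘ ∇ ∘ D + D ∘ D) f = -48x^2 - 75x + 117
∇ (∇ ∘ ∇ ∘ D + D ∘ D) f = -96x - 27


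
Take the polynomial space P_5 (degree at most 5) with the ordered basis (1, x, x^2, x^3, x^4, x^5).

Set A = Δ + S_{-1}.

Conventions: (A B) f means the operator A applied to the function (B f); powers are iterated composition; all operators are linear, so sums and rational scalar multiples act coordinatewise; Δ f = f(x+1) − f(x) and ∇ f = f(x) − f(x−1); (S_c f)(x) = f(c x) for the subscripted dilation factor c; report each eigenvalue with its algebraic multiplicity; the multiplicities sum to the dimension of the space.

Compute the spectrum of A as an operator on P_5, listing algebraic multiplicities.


λ = -1 (multiplicity 3), λ = 1 (multiplicity 3)

image of 1: 1
image of x: -x + 1
image of x^2: x^2 + 2x + 1
image of x^3: -x^3 + 3x^2 + 3x + 1
image of x^4: x^4 + 4x^3 + 6x^2 + 4x + 1
image of x^5: -x^5 + 5x^4 + 10x^3 + 10x^2 + 5x + 1
the matrix is upper triangular; its diagonal is (1, -1, 1, -1, 1, -1)
for a triangular matrix the eigenvalues are the diagonal entries, with algebraic multiplicity their repetition count


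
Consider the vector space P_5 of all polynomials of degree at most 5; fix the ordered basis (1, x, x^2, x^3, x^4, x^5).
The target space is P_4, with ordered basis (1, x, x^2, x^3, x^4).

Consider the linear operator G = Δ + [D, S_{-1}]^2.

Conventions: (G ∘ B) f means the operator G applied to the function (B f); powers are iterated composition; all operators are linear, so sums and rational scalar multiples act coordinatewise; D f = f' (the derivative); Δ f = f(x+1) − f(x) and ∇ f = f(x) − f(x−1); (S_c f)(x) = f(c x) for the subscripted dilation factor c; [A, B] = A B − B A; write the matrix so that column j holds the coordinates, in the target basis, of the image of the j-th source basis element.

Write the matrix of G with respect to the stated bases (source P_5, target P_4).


the matrix is [[0, 1, -7, 1, 1, 1]; [0, 0, 2, -21, 4, 5]; [0, 0, 0, 3, -42, 10]; [0, 0, 0, 0, 4, -70]; [0, 0, 0, 0, 0, 5]] (rows listed top to bottom)

image of 1: 0
image of x: 1
image of x^2: 2x - 7
image of x^3: 3x^2 - 21x + 1
image of x^4: 4x^3 - 42x^2 + 4x + 1
image of x^5: 5x^4 - 70x^3 + 10x^2 + 5x + 1
each image's coordinates form column j of the matrix


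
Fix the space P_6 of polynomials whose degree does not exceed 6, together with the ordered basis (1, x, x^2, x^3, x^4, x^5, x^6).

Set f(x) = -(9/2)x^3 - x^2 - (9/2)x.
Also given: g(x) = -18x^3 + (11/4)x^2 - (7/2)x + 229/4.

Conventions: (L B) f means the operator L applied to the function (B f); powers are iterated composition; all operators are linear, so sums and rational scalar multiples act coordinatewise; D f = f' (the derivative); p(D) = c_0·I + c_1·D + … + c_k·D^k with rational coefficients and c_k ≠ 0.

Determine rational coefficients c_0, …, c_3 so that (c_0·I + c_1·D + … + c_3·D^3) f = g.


c_0 = 4, c_1 = -1/2, c_2 = -1/2, c_3 = -2

D^0 f = -(9/2)x^3 - x^2 - (9/2)x
D^1 f = -(27/2)x^2 - 2x - 9/2
D^2 f = -27x - 2
D^3 f = -27
matching coefficients of g against c_0 f + c_1 Df + … from the top degree down determines the c_i
solution: c_0 = 4, c_1 = -1/2, c_2 = -1/2, c_3 = -2


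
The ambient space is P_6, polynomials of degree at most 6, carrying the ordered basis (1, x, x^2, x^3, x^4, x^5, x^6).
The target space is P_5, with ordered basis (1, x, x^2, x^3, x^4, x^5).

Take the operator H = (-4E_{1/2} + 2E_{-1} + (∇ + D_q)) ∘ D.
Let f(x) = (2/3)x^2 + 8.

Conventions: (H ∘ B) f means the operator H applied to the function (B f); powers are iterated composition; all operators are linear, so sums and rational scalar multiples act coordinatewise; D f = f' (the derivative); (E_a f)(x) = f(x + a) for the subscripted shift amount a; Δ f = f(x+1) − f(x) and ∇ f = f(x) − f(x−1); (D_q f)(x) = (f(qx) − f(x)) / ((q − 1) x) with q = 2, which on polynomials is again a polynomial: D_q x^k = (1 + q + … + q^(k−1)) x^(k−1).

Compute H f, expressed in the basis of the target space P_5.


D f = (4/3)x
E_{1/2} D f = (4/3)x + 2/3
(-4E_{1/2}) D f = -(16/3)x - 8/3
E_{-1} D f = (4/3)x - 4/3
(2E_{-1}) D f = (8/3)x - 8/3
∇ D f = 4/3
D_q D f = 4/3
(∇ + D_q) D f = 8/3
(-4E_{1/2} + 2E_{-1} + (∇ + D_q)) D f = -(8/3)x - 8/3

the result is g(x) = -(8/3)x - 8/3


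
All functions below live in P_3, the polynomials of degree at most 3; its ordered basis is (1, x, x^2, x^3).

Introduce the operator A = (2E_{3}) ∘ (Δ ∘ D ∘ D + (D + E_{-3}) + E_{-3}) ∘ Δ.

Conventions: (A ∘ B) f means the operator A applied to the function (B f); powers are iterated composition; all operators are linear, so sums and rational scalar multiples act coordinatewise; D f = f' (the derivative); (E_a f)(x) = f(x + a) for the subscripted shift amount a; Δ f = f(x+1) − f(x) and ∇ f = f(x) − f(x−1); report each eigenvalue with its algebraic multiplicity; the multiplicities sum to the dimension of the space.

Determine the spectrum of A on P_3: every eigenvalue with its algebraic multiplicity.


λ = 0 (multiplicity 4)

image of 1: 0
image of x: 4
image of x^2: 8x + 8
image of x^3: 12x^2 + 24x + 46
the matrix is upper triangular; its diagonal is (0, 0, 0, 0)
for a triangular matrix the eigenvalues are the diagonal entries, with algebraic multiplicity their repetition count


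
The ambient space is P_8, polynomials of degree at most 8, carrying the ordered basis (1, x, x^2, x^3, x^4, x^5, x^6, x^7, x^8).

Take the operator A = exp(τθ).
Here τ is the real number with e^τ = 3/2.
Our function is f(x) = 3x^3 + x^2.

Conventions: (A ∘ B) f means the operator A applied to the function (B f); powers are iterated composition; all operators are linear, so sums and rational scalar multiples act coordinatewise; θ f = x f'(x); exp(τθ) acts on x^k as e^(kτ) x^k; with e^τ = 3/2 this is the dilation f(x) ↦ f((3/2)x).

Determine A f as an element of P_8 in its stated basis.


g(x) = (81/8)x^3 + (9/4)x^2

exp(τθ) x^k = e^(kτ) x^k; with e^τ = 3/2 this sends x^k to (3/2)^k x^k
x^2 ↦ 9/4 x^2
x^3 ↦ 27/8 x^3
applying this coordinatewise to f: exp(τθ) f = (81/8)x^3 + (9/4)x^2


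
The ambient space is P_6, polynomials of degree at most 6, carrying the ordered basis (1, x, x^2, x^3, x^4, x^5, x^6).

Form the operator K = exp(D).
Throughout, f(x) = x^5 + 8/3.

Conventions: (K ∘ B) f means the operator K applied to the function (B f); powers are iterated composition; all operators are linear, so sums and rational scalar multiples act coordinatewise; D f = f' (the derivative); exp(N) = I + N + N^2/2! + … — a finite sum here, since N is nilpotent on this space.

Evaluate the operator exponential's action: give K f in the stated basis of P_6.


order-1 term: 5x^4
order-2 term: 10x^3
order-3 term: 10x^2
order-4 term: 5x
order-5 term: 1
the series for exp(D) f terminates at order 5
exp(D) f = x^5 + 5x^4 + 10x^3 + 10x^2 + 5x + 11/3

g(x) = x^5 + 5x^4 + 10x^3 + 10x^2 + 5x + 11/3


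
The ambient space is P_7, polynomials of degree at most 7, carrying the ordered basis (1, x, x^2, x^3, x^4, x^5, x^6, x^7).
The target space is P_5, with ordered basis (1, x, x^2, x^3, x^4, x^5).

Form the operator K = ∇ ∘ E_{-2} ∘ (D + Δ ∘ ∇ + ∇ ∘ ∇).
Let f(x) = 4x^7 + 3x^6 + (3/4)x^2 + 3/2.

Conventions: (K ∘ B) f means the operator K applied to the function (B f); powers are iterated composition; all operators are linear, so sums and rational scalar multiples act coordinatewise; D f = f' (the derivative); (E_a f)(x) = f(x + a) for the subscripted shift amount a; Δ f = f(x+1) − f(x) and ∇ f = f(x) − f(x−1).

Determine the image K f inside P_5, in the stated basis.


g(x) = 168x^5 - 330x^4 - 9700x^3 + 65400x^2 - 161562x + 289895/2

D f = 28x^6 + 18x^5 + (3/2)x
∇ f = 28x^6 - 66x^5 + 95x^4 - 80x^3 + 39x^2 - (17/2)x + 1/4
Δ ∇ f = 168x^5 + 90x^4 + 280x^3 + 90x^2 + 56x + 15/2
∇ f = 28x^6 - 66x^5 + 95x^4 - 80x^3 + 39x^2 - (17/2)x + 1/4
∇ ∇ f = 168x^5 - 750x^4 + 1600x^3 - 1890x^2 + 1196x - 633/2
(D + Δ ∘ ∇ + ∇ ∘ ∇) f = 28x^6 + 354x^5 - 660x^4 + 1880x^3 - 1800x^2 + (2507/2)x - 309
E_{-2} (D + Δ ∘ ∇ + ∇ ∘ ∇) f = 28x^6 + 18x^5 - 2520x^4 + 16840x^3 - 50520x^2 + (150155/2)x - 45152
∇ E_{-2} (D + Δ ∘ ∇ + ∇ ∘ ∇) f = 168x^5 - 330x^4 - 9700x^3 + 65400x^2 - 161562x + 289895/2


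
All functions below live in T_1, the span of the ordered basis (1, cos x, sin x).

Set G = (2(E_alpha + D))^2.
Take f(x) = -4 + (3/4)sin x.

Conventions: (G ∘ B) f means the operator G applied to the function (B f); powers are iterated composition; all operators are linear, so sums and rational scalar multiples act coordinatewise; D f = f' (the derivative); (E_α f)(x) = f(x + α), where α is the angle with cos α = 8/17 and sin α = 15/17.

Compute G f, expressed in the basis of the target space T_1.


E_alpha f = -4 + (45/68)cos x + (6/17)sin x
D f = (3/4)cos x
(E_alpha + D) f = -4 + (24/17)cos x + (6/17)sin x
(2(E_alpha + D)) f = -8 + (48/17)cos x + (12/17)sin x
E_alpha (2(E_alpha + D)) f = -8 + (564/289)cos x - (624/289)sin x
D (2(E_alpha + D)) f = (12/17)cos x - (48/17)sin x
(E_alpha + D) (2(E_alpha + D)) f = -8 + (768/289)cos x - (1440/289)sin x
(2(E_alpha + D)) (2(E_alpha + D)) f = -16 + (1536/289)cos x - (2880/289)sin x

g(x) = -16 + (1536/289)cos x - (2880/289)sin x


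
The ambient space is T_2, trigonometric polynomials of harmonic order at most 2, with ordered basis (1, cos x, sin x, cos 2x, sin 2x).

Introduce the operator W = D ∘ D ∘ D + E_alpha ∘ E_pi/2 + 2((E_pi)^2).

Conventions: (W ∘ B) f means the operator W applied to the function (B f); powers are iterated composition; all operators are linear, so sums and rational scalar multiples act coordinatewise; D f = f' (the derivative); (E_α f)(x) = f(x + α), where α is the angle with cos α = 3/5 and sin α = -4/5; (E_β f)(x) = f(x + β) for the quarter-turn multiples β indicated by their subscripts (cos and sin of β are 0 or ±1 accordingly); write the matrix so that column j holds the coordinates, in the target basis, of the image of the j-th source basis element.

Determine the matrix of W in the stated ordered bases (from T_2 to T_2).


the matrix is [[3, 0, 0, 0, 0]; [0, 14/5, -2/5, 0, 0]; [0, 2/5, 14/5, 0, 0]; [0, 0, 0, 57/25, -176/25]; [0, 0, 0, 176/25, 57/25]] (rows listed top to bottom)

image of 1: 3
image of cos x: (14/5)cos x + (2/5)sin x
image of sin x: -(2/5)cos x + (14/5)sin x
image of cos 2x: (57/25)cos 2x + (176/25)sin 2x
image of sin 2x: -(176/25)cos 2x + (57/25)sin 2x
each image's coordinates form column j of the matrix


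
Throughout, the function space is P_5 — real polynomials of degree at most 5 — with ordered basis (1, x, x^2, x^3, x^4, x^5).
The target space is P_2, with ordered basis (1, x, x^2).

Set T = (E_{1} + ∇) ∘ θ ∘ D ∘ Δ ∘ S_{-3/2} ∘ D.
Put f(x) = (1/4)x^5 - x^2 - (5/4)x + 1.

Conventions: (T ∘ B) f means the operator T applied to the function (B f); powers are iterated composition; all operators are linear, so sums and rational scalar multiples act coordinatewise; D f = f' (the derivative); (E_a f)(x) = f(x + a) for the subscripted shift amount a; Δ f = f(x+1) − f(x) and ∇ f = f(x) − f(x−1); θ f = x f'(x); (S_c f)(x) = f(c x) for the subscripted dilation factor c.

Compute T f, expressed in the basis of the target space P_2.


D f = (5/4)x^4 - 2x - 5/4
S_{-3/2} D f = (405/64)x^4 + 3x - 5/4
Δ S_{-3/2} D f = (405/16)x^3 + (1215/32)x^2 + (405/16)x + 597/64
D (Δ ∘ S_{-3/2}) D f = (1215/16)x^2 + (1215/16)x + 405/16
θ D (Δ ∘ S_{-3/2}) D f = (1215/8)x^2 + (1215/16)x
E_{1} (θ ∘ D ∘ Δ ∘ S_{-3/2} ∘ D) f = (1215/8)x^2 + (6075/16)x + 3645/16
∇ (θ ∘ D ∘ Δ ∘ S_{-3/2} ∘ D) f = (1215/4)x - 1215/16
(E_{1} + ∇) (θ ∘ D ∘ Δ ∘ S_{-3/2} ∘ D) f = (1215/8)x^2 + (10935/16)x + 1215/8

the image equals g(x) = (1215/8)x^2 + (10935/16)x + 1215/8


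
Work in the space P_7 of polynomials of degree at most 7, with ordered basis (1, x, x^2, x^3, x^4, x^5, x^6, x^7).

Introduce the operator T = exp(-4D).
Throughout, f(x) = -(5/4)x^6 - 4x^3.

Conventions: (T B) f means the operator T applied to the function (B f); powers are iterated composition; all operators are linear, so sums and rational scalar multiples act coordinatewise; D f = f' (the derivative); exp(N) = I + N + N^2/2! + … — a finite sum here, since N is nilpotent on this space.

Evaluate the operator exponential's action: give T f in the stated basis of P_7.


the result is g(x) = -(5/4)x^6 + 30x^5 - 300x^4 + 1596x^3 - 4752x^2 + 7488x - 4864

order-1 term: 30x^5 + 48x^2
order-2 term: -300x^4 - 192x
order-3 term: 1600x^3 + 256
order-4 term: -4800x^2
order-5 term: 7680x
order-6 term: -5120
the series for exp(-4D) f terminates at order 6
exp(-4D) f = -(5/4)x^6 + 30x^5 - 300x^4 + 1596x^3 - 4752x^2 + 7488x - 4864


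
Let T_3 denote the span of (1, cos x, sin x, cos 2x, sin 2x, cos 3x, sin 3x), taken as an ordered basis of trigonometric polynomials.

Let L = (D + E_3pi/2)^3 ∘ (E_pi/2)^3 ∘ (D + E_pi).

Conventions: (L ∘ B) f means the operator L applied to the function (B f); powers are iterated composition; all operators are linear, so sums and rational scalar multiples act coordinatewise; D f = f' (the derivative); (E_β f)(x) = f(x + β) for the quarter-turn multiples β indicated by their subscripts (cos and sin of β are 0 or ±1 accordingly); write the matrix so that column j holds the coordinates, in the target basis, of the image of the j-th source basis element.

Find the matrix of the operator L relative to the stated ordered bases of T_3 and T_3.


image of 1: 1
image of cos x: 0
image of sin x: 0
image of cos 2x: -15cos 2x + 20sin 2x
image of sin 2x: -20cos 2x - 15sin 2x
image of cos 3x: -64cos 3x - 192sin 3x
image of sin 3x: 192cos 3x - 64sin 3x
each image's coordinates form column j of the matrix

the matrix is [[1, 0, 0, 0, 0, 0, 0]; [0, 0, 0, 0, 0, 0, 0]; [0, 0, 0, 0, 0, 0, 0]; [0, 0, 0, -15, -20, 0, 0]; [0, 0, 0, 20, -15, 0, 0]; [0, 0, 0, 0, 0, -64, 192]; [0, 0, 0, 0, 0, -192, -64]] (rows listed top to bottom)


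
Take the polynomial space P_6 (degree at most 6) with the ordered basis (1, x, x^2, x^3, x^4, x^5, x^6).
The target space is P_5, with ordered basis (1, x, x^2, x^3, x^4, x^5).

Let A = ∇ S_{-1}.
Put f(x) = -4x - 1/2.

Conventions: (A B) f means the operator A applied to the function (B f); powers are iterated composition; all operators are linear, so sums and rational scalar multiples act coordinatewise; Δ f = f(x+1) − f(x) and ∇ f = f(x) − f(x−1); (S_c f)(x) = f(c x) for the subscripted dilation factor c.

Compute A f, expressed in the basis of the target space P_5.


the result is g(x) = 4

S_{-1} f = 4x - 1/2
∇ S_{-1} f = 4


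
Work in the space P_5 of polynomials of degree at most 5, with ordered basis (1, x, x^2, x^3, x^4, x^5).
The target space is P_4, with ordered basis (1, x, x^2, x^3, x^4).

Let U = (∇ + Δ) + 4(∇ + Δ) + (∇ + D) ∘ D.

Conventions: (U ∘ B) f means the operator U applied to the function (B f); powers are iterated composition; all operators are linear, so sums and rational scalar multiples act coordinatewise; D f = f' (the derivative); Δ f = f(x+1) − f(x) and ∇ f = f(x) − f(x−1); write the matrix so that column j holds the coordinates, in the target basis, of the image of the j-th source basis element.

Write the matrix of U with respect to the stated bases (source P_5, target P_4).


image of 1: 0
image of x: 10
image of x^2: 20x + 4
image of x^3: 30x^2 + 12x + 7
image of x^4: 40x^3 + 24x^2 + 28x + 4
image of x^5: 50x^4 + 40x^3 + 70x^2 + 20x + 5
each image's coordinates form column j of the matrix

the matrix is [[0, 10, 4, 7, 4, 5]; [0, 0, 20, 12, 28, 20]; [0, 0, 0, 30, 24, 70]; [0, 0, 0, 0, 40, 40]; [0, 0, 0, 0, 0, 50]] (rows listed top to bottom)


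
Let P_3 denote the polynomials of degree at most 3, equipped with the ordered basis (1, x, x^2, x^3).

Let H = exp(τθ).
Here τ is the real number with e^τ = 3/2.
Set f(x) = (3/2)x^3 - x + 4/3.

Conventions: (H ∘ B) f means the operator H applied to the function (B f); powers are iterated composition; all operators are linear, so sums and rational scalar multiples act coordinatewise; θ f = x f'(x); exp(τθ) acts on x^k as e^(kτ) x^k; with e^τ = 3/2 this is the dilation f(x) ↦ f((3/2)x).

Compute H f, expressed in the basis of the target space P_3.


g(x) = (81/16)x^3 - (3/2)x + 4/3

exp(τθ) x^k = e^(kτ) x^k; with e^τ = 3/2 this sends x^k to (3/2)^k x^k
x ↦ 3/2 x
x^3 ↦ 27/8 x^3
applying this coordinatewise to f: exp(τθ) f = (81/16)x^3 - (3/2)x + 4/3


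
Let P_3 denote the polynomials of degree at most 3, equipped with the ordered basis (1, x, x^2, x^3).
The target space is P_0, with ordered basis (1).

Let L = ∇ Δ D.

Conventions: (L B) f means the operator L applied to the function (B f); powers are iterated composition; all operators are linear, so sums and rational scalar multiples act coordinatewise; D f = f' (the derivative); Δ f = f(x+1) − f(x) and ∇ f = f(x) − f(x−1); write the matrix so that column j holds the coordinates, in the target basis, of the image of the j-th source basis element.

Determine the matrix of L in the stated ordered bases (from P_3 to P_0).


the matrix is [[0, 0, 0, 6]] (rows listed top to bottom)

image of 1: 0
image of x: 0
image of x^2: 0
image of x^3: 6
each image's coordinates form column j of the matrix


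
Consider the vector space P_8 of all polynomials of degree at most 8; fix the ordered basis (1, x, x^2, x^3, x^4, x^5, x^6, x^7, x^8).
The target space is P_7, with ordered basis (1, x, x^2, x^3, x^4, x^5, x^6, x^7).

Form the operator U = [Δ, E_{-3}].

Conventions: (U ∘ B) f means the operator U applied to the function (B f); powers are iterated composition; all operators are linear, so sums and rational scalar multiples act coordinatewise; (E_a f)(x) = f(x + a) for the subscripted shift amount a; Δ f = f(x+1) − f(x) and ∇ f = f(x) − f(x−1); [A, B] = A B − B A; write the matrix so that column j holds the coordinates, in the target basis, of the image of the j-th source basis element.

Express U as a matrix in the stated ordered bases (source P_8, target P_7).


the matrix is [[0, 0, 0, 0, 0, 0, 0, 0, 0]; [0, 0, 0, 0, 0, 0, 0, 0, 0]; [0, 0, 0, 0, 0, 0, 0, 0, 0]; [0, 0, 0, 0, 0, 0, 0, 0, 0]; [0, 0, 0, 0, 0, 0, 0, 0, 0]; [0, 0, 0, 0, 0, 0, 0, 0, 0]; [0, 0, 0, 0, 0, 0, 0, 0, 0]; [0, 0, 0, 0, 0, 0, 0, 0, 0]] (rows listed top to bottom)

image of 1: 0
image of x: 0
image of x^2: 0
image of x^3: 0
image of x^4: 0
image of x^5: 0
image of x^6: 0
image of x^7: 0
image of x^8: 0
each image's coordinates form column j of the matrix


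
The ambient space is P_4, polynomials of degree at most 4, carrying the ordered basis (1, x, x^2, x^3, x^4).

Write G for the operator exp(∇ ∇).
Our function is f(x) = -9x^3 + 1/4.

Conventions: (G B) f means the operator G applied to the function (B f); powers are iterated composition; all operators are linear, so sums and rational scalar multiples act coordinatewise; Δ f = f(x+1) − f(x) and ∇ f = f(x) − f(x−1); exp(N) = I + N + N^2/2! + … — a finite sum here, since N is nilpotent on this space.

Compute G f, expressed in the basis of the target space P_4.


order-1 term: -54x + 54
the series for exp(∇ ∇) f terminates at order 1
exp(∇ ∇) f = -9x^3 - 54x + 217/4

the result is g(x) = -9x^3 - 54x + 217/4


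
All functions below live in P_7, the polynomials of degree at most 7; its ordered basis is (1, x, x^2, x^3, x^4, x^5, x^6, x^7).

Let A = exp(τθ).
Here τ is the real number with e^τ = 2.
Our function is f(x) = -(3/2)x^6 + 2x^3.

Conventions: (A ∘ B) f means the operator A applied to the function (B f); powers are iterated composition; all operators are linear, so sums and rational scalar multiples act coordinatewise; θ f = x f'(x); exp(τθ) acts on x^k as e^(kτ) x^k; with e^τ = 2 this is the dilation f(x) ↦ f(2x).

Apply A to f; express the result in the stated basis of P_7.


the result is g(x) = -96x^6 + 16x^3

exp(τθ) x^k = e^(kτ) x^k; with e^τ = 2 this sends x^k to 2^k x^k
x^3 ↦ 8 x^3
x^6 ↦ 64 x^6
applying this coordinatewise to f: exp(τθ) f = -96x^6 + 16x^3


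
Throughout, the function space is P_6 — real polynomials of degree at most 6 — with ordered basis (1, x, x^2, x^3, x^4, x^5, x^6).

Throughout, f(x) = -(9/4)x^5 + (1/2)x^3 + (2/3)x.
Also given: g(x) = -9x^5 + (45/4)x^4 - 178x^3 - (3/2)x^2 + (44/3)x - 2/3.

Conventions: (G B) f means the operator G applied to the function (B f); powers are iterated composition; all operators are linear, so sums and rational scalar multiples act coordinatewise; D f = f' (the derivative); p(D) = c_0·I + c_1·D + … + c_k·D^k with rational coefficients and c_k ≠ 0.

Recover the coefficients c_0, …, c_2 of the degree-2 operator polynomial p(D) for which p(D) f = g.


D^0 f = -(9/4)x^5 + (1/2)x^3 + (2/3)x
D^1 f = -(45/4)x^4 + (3/2)x^2 + 2/3
D^2 f = -45x^3 + 3x
matching coefficients of g against c_0 f + c_1 Df + … from the top degree down determines the c_i
solution: c_0 = 4, c_1 = -1, c_2 = 4

c_0 = 4, c_1 = -1, c_2 = 4


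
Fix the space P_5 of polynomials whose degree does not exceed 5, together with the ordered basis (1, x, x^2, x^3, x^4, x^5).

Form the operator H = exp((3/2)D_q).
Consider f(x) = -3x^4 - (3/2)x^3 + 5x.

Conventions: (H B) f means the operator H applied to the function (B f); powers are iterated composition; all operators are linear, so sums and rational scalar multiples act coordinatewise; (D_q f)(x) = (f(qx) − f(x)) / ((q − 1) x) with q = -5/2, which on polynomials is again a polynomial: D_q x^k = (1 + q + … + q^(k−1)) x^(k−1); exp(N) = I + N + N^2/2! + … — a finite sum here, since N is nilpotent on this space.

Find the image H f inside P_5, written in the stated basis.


order-1 term: (783/16)x^3 - (171/16)x^2 + 15/2
order-2 term: (44631/256)x^2 + (1539/128)x
order-3 term: -(133893/1024)x + 1539/256
order-4 term: -401679/8192
the series for exp((3/2)D_q) f terminates at order 4
exp((3/2)D_q) f = -3x^4 + (759/16)x^3 + (41895/256)x^2 - (116461/1024)x - 290991/8192

the image equals g(x) = -3x^4 + (759/16)x^3 + (41895/256)x^2 - (116461/1024)x - 290991/8192


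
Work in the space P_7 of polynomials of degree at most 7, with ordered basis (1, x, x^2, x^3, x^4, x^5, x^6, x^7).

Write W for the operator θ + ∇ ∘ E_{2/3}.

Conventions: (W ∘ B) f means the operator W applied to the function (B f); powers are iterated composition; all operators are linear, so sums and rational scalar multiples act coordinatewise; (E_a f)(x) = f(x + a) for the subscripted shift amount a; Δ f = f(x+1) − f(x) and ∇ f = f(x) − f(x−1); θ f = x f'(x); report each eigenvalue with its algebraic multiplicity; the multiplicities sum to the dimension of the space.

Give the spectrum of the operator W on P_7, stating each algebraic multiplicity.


image of 1: 0
image of x: x + 1
image of x^2: 2x^2 + 2x + 1/3
image of x^3: 3x^3 + 3x^2 + x + 1/3
image of x^4: 4x^4 + 4x^3 + 2x^2 + (4/3)x + 5/27
image of x^5: 5x^5 + 5x^4 + (10/3)x^3 + (10/3)x^2 + (25/27)x + 11/81
image of x^6: 6x^6 + 6x^5 + 5x^4 + (20/3)x^3 + (25/9)x^2 + (22/27)x + 7/81
image of x^7: 7x^7 + 7x^6 + 7x^5 + (35/3)x^4 + (175/27)x^3 + (77/27)x^2 + (49/81)x + 43/729
the matrix is upper triangular; its diagonal is (0, 1, 2, 3, 4, 5, 6, 7)
for a triangular matrix the eigenvalues are the diagonal entries, with algebraic multiplicity their repetition count

λ = 0 (multiplicity 1), λ = 1 (multiplicity 1), λ = 2 (multiplicity 1), λ = 3 (multiplicity 1), λ = 4 (multiplicity 1), λ = 5 (multiplicity 1), λ = 6 (multiplicity 1), λ = 7 (multiplicity 1)


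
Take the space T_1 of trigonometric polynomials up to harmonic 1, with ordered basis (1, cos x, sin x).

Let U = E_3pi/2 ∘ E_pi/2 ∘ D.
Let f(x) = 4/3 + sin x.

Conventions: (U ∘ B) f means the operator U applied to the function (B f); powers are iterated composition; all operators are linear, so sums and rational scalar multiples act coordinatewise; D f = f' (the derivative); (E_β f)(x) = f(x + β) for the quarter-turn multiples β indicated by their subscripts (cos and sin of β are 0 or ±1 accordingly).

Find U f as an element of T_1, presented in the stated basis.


D f = cos x
E_pi/2 D f = -sin x
E_3pi/2 E_pi/2 D f = cos x

g(x) = cos x


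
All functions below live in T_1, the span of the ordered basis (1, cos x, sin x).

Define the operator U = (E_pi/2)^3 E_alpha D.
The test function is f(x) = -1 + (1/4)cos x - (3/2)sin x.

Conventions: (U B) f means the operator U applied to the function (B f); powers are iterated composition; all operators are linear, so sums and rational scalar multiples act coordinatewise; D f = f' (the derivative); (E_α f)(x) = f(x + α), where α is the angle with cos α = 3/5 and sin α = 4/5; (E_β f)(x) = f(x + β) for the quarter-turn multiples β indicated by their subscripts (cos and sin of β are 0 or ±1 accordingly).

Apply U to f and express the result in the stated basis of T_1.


the image equals g(x) = -(21/20)cos x - (11/10)sin x

D f = -(3/2)cos x - (1/4)sin x
E_alpha D f = -(11/10)cos x + (21/20)sin x
E_pi/2 (E_alpha D) f = (21/20)cos x + (11/10)sin x
E_pi/2 E_pi/2 (E_alpha D) f = (11/10)cos x - (21/20)sin x
E_pi/2 E_pi/2 E_pi/2 (E_alpha D) f = -(21/20)cos x - (11/10)sin x


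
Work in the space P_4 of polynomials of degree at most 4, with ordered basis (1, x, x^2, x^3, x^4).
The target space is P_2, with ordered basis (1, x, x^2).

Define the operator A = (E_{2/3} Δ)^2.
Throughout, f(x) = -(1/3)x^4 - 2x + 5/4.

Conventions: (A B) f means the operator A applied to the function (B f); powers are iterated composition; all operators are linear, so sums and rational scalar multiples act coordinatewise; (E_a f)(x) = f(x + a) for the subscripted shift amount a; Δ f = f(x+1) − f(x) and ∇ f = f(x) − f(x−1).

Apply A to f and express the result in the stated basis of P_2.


the result is g(x) = -4x^2 - (56/3)x - 202/9

Δ f = -(4/3)x^3 - 2x^2 - (4/3)x - 7/3
E_{2/3} Δ f = -(4/3)x^3 - (14/3)x^2 - (52/9)x - 365/81
Δ (E_{2/3} Δ) f = -4x^2 - (40/3)x - 106/9
E_{2/3} Δ (E_{2/3} Δ) f = -4x^2 - (56/3)x - 202/9


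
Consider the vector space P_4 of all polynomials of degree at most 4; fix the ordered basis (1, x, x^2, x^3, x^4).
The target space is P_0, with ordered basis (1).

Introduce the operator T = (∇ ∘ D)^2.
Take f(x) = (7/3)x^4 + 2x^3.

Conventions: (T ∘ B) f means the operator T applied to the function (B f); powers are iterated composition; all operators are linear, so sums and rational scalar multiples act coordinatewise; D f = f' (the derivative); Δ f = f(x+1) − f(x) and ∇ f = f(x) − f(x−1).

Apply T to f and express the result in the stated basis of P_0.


g(x) = 56

D f = (28/3)x^3 + 6x^2
∇ D f = 28x^2 - 16x + 10/3
D (∇ ∘ D) f = 56x - 16
∇ D (∇ ∘ D) f = 56


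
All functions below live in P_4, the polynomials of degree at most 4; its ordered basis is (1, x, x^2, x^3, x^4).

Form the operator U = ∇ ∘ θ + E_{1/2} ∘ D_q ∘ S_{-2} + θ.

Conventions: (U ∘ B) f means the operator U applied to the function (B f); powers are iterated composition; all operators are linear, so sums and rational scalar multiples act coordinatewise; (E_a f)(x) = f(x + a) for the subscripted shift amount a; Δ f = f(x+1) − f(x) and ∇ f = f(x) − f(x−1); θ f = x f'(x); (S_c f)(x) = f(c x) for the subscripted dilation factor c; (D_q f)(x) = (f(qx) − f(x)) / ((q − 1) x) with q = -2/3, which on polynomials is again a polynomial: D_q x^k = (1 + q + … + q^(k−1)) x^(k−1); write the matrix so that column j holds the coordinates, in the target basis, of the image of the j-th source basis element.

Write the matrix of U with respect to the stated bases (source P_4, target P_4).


image of 1: 0
image of x: x - 1
image of x^2: 2x^2 + (16/3)x - 4/3
image of x^3: 3x^3 + (25/9)x^2 - (137/9)x + 13/9
image of x^4: 4x^4 + (640/27)x^3 - (112/9)x^2 + (196/9)x - 82/27
each image's coordinates form column j of the matrix

the matrix is [[0, -1, -4/3, 13/9, -82/27]; [0, 1, 16/3, -137/9, 196/9]; [0, 0, 2, 25/9, -112/9]; [0, 0, 0, 3, 640/27]; [0, 0, 0, 0, 4]] (rows listed top to bottom)


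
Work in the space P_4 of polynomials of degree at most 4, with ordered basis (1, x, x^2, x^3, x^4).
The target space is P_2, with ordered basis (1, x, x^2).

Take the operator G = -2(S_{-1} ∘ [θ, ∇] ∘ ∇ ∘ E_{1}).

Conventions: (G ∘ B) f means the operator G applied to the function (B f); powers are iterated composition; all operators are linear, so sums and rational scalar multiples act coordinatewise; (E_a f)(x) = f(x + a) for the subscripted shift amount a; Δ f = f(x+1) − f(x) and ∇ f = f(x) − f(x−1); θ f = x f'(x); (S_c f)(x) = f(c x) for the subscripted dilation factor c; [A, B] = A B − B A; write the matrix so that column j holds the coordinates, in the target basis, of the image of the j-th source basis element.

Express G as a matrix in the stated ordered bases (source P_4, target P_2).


image of 1: 0
image of x: 0
image of x^2: 4
image of x^3: -12x - 6
image of x^4: 24x^2 + 24x + 8
each image's coordinates form column j of the matrix

the matrix is [[0, 0, 4, -6, 8]; [0, 0, 0, -12, 24]; [0, 0, 0, 0, 24]] (rows listed top to bottom)


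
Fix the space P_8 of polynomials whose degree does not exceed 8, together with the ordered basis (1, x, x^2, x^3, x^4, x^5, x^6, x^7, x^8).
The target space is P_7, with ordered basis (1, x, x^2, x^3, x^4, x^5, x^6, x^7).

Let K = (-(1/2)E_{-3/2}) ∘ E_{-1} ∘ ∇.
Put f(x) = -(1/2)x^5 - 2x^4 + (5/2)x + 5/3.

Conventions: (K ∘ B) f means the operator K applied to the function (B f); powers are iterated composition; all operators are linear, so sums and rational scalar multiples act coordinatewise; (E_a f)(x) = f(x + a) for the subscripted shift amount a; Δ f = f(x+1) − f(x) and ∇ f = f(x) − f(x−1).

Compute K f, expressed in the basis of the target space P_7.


g(x) = (5/4)x^4 - 11x^3 + (257/8)x^2 - (119/4)x - 343/64

∇ f = -(5/2)x^4 - 3x^3 + 7x^2 - (11/2)x + 4
E_{-1} ∇ f = -(5/2)x^4 + 7x^3 + x^2 - (37/2)x + 17
E_{-3/2} E_{-1} ∇ f = -(5/2)x^4 + 22x^3 - (257/4)x^2 + (119/2)x + 343/32
(-(1/2)E_{-3/2}) E_{-1} ∇ f = (5/4)x^4 - 11x^3 + (257/8)x^2 - (119/4)x - 343/64
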